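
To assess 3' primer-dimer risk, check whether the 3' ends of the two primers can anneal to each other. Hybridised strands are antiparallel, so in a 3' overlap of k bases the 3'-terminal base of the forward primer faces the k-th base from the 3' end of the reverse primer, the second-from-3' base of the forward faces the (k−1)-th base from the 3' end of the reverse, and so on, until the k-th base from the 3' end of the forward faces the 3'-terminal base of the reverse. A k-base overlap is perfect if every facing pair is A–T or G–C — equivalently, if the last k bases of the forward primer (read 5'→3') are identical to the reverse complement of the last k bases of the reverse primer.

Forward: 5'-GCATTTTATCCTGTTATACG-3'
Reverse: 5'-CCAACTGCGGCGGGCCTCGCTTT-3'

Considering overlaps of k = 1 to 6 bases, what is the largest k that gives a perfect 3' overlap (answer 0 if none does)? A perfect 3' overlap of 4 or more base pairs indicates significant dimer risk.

Last 6 bases (5'→3') — forward …TATACG, reverse …CGCTTT.
Reverse complement of the reverse primer's last 6 bases: AAAGCG; its first k bases are the reverse complement of the reverse primer's last k bases, so a perfect k-base overlap needs the forward primer's last k bases to equal them.
Comparing (forward last k vs required): k=1: G vs A ✗; k=2: CG vs AA ✗; k=3: ACG vs AAA ✗; k=4: TACG vs AAAG ✗; k=5: ATACG vs AAAGC ✗; k=6: TATACG vs AAAGCG ✗.
No overlap length from 1 to 6 is perfect, so the longest perfect 3' overlap is 0.

Longest perfect overlap: 0 complementary base pairs; below the dimer-risk threshold (threshold 4).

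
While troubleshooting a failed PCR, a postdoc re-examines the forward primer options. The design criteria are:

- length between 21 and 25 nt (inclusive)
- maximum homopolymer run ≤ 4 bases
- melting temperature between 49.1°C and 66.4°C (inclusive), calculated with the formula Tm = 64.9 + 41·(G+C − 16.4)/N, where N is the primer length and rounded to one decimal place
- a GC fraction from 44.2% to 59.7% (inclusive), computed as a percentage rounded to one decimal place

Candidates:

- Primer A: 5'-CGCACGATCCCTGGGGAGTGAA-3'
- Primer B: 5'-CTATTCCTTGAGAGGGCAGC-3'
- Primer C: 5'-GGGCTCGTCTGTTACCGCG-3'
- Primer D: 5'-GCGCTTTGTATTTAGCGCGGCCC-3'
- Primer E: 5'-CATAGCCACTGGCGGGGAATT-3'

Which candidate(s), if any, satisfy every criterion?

Primer A (22 nt, A=5 T=3 G=8 C=6): length 22 ✓; longest run = 4 ✓; Tm = 64.9 + 41·(14 − 16.4)/22 = 60.4°C ✓; GC 14/22 = 63.6%, outside 44.2–59.7% ✗ — fails.
Primer B (20 nt, A=4 T=5 G=6 C=5): length 20, outside 21–25 ✗; longest run = 3 ✓; Tm = 64.9 + 41·(11 − 16.4)/20 = 53.8°C ✓; GC 11/20 = 55.0% ✓ — fails.
Primer C (19 nt, A=1 T=5 G=7 C=6): length 19, outside 21–25 ✗; longest run = 3 ✓; Tm = 64.9 + 41·(13 − 16.4)/19 = 57.6°C ✓; GC 13/19 = 68.4%, outside 44.2–59.7% ✗ — fails.
Primer D (23 nt, A=2 T=7 G=7 C=7): length 23 ✓; longest run = 3 ✓; Tm = 64.9 + 41·(14 − 16.4)/23 = 60.6°C ✓; GC 14/23 = 60.9%, outside 44.2–59.7% ✗ — fails.
Primer E (21 nt, A=5 T=4 G=7 C=5): length 21 ✓; longest run = 4 ✓; Tm = 64.9 + 41·(12 − 16.4)/21 = 56.3°C ✓; GC 12/21 = 57.1% ✓ — passes.

Primer E only.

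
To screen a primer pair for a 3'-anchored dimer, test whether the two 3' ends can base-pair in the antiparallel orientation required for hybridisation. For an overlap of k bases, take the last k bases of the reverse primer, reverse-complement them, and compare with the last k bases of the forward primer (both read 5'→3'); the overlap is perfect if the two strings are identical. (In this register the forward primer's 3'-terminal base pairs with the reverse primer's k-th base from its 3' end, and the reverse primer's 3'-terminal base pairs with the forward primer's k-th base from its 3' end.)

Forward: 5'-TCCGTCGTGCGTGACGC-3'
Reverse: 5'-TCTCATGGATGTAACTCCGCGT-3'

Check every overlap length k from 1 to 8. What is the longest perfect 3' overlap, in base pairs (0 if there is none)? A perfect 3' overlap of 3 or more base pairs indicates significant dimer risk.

Last 8 bases (5'→3') — forward …CGTGACGC, reverse …CTCCGCGT.
Reverse complement of the reverse primer's last 8 bases: ACGCGGAG; its first k bases are the reverse complement of the reverse primer's last k bases, so a perfect k-base overlap needs the forward primer's last k bases to equal them.
Comparing (forward last k vs required): k=1: C vs A ✗; k=2: GC vs AC ✗; k=3: CGC vs ACG ✗; k=4: ACGC vs ACGC ✓; k=5: GACGC vs ACGCG ✗; k=6: TGACGC vs ACGCGG ✗; k=7: GTGACGC vs ACGCGGA ✗; k=8: CGTGACGC vs ACGCGGAG ✗.
Only k = 4 is perfect, so the longest perfect 3' overlap is 4.

Longest perfect overlap: 4 complementary base pairs; significant dimer risk (threshold 3).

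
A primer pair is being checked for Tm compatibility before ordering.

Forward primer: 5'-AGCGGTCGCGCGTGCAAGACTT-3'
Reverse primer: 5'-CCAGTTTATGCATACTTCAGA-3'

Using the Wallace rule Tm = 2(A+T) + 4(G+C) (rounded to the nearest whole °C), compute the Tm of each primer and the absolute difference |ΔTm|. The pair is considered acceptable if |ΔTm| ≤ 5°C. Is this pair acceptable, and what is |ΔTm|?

|ΔTm| = 14°C; the pair is not acceptable.

Forward: A=4 T=4 G=8 C=6 → Tm = 2·8 + 4·14 = 72°C.
Reverse: A=6 T=7 G=3 C=5 → Tm = 2·13 + 4·8 = 58°C.
|ΔTm| = |72 − 58| = 14°C, > 5°C.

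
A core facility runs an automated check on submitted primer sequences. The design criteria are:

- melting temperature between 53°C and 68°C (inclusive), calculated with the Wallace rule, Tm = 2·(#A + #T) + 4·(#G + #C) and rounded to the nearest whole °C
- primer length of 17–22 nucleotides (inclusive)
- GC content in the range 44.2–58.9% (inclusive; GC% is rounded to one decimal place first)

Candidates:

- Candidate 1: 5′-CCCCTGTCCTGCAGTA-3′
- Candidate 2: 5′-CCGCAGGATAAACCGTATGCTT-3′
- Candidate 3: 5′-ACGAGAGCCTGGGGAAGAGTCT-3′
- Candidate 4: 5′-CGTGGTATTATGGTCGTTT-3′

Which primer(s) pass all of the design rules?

Candidate 2 only.

Candidate 1 (16 nt, A=2 T=4 G=3 C=7): Tm = 2·6 + 4·10 = 52°C, outside 53–68°C ✗; length 16, outside 17–22 ✗; GC 10/16 = 62.5%, outside 44.2–58.9% ✗ — fails.
Candidate 2 (22 nt, A=6 T=5 G=5 C=6): Tm = 2·11 + 4·11 = 66°C ✓; length 22 ✓; GC 11/22 = 50.0% ✓ — passes.
Candidate 3 (22 nt, A=6 T=3 G=9 C=4): Tm = 2·9 + 4·13 = 70°C, outside 53–68°C ✗; length 22 ✓; GC 13/22 = 59.1%, outside 44.2–58.9% ✗ — fails.
Candidate 4 (19 nt, A=2 T=9 G=6 C=2): Tm = 2·11 + 4·8 = 54°C ✓; length 19 ✓; GC 8/19 = 42.1%, outside 44.2–58.9% ✗ — fails.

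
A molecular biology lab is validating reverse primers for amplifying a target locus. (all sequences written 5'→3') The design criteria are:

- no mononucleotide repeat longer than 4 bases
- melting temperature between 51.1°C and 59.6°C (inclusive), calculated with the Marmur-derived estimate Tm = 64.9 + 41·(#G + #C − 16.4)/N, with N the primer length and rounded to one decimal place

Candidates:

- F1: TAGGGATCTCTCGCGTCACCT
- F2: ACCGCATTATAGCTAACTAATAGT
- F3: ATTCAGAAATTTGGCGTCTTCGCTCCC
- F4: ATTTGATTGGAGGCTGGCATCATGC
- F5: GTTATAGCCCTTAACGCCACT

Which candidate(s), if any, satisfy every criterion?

F1 (21 nt, A=3 T=6 G=5 C=7): longest run = 3 ✓; Tm = 64.9 + 41·(12 − 16.4)/21 = 56.3°C ✓ — passes.
F2 (24 nt, A=9 T=7 G=3 C=5): longest run = 2 ✓; Tm = 64.9 + 41·(8 − 16.4)/24 = 50.6°C, outside 51.1–59.6°C ✗ — fails.
F3 (27 nt, A=5 T=9 G=5 C=8): longest run = 3 ✓; Tm = 64.9 + 41·(13 − 16.4)/27 = 59.7°C, outside 51.1–59.6°C ✗ — fails.
F4 (25 nt, A=5 T=8 G=8 C=4): longest run = 3 ✓; Tm = 64.9 + 41·(12 − 16.4)/25 = 57.7°C ✓ — passes.
F5 (21 nt, A=5 T=6 G=3 C=7): longest run = 3 ✓; Tm = 64.9 + 41·(10 − 16.4)/21 = 52.4°C ✓ — passes.

F1, F4 and F5.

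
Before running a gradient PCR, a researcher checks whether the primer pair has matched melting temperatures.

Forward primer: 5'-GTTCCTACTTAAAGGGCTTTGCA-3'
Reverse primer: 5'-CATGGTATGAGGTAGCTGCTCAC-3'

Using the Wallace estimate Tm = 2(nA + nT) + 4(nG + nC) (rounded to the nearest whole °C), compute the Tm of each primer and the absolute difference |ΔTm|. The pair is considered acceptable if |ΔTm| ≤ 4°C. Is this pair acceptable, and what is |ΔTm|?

Forward: A=5 T=8 G=5 C=5 → Tm = 2·13 + 4·10 = 66°C.
Reverse: A=5 T=6 G=7 C=5 → Tm = 2·11 + 4·12 = 70°C.
|ΔTm| = |66 − 70| = 4°C, ≤ 4°C.

|ΔTm| = 4°C; the pair is acceptable.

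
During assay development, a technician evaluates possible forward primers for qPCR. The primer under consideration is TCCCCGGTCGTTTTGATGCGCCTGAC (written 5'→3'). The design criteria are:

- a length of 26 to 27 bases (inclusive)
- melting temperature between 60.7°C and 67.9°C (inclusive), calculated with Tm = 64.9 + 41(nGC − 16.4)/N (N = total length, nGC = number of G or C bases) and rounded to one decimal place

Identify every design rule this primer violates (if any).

Meets all criteria.

Base counts: A=2, T=8, G=7, C=9 (length 26).
length: length 26 ✓
Tm: Tm = 64.9 + 41·(16 − 16.4)/26 = 64.3°C ✓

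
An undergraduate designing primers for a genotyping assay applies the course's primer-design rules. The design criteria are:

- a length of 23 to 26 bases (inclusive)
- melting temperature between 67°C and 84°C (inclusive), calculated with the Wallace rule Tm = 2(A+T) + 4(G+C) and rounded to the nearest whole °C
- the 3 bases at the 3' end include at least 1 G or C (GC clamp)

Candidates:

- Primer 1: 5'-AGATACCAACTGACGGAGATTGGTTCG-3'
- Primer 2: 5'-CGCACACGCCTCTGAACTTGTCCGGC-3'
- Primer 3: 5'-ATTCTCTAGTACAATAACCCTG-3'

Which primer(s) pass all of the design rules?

None of the candidates satisfy all criteria.

Primer 1 (27 nt, A=8 T=6 G=8 C=5): length 27, outside 23–26 ✗; Tm = 2·14 + 4·13 = 80°C ✓; 3' end TCG has 2 G/C ✓ — fails.
Primer 2 (26 nt, A=4 T=5 G=6 C=11): length 26 ✓; Tm = 2·9 + 4·17 = 86°C, outside 67–84°C ✗; 3' end GGC has 3 G/C ✓ — fails.
Primer 3 (22 nt, A=7 T=7 G=2 C=6): length 22, outside 23–26 ✗; Tm = 2·14 + 4·8 = 60°C, outside 67–84°C ✗; 3' end CTG has 2 G/C ✓ — fails.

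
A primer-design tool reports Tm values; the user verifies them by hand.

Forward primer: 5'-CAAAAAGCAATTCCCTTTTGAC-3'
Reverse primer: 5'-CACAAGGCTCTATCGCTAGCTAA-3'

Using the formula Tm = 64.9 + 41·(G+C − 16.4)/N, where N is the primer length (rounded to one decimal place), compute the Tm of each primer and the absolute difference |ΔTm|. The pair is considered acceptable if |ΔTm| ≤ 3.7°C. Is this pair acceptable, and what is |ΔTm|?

Forward: G+C = 8, N = 22 → Tm = 64.9 + 41·(8 − 16.4)/22 = 49.2°C.
Reverse: G+C = 11, N = 23 → Tm = 64.9 + 41·(11 − 16.4)/23 = 55.3°C.
|ΔTm| = |49.2 − 55.3| = 6.1°C, > 3.7°C.

|ΔTm| = 6.1°C; the pair is not acceptable.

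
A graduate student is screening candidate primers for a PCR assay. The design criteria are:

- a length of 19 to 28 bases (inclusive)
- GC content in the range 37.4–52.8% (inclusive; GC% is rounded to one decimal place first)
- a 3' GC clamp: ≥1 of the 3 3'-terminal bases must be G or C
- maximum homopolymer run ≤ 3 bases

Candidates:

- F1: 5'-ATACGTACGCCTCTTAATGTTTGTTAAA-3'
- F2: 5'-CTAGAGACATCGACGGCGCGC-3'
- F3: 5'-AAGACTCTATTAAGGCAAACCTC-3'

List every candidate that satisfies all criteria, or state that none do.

F1 (28 nt, A=8 T=11 G=4 C=5): length 28 ✓; GC 9/28 = 32.1%, outside 37.4–52.8% ✗; 3' end AAA has 0 G/C, need ≥1 ✗; longest run = 3 ✓ — fails.
F2 (21 nt, A=5 T=2 G=7 C=7): length 21 ✓; GC 14/21 = 66.7%, outside 37.4–52.8% ✗; 3' end CGC has 3 G/C ✓; longest run = 2 ✓ — fails.
F3 (23 nt, A=9 T=5 G=3 C=6): length 23 ✓; GC 9/23 = 39.1% ✓; 3' end CTC has 2 G/C ✓; longest run = 3 ✓ — passes.

F3 only.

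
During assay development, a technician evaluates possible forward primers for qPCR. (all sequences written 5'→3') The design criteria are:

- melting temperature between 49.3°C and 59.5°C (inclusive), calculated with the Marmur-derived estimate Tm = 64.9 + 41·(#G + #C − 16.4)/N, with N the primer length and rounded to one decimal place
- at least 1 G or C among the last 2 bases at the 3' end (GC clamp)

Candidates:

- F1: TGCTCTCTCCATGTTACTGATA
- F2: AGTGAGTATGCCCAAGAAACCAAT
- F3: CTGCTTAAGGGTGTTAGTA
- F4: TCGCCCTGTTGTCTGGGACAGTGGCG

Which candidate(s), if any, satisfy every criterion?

None of the candidates satisfy all criteria.

F1 (22 nt, A=4 T=9 G=3 C=6): Tm = 64.9 + 41·(9 − 16.4)/22 = 51.1°C ✓; 3' end TA has 0 G/C, need ≥1 ✗ — fails.
F2 (24 nt, A=10 T=4 G=5 C=5): Tm = 64.9 + 41·(10 − 16.4)/24 = 54.0°C ✓; 3' end AT has 0 G/C, need ≥1 ✗ — fails.
F3 (19 nt, A=4 T=7 G=6 C=2): Tm = 64.9 + 41·(8 − 16.4)/19 = 46.8°C, outside 49.3–59.5°C ✗; 3' end TA has 0 G/C, need ≥1 ✗ — fails.
F4 (26 nt, A=2 T=7 G=10 C=7): Tm = 64.9 + 41·(17 − 16.4)/26 = 65.8°C, outside 49.3–59.5°C ✗; 3' end CG has 2 G/C ✓ — fails.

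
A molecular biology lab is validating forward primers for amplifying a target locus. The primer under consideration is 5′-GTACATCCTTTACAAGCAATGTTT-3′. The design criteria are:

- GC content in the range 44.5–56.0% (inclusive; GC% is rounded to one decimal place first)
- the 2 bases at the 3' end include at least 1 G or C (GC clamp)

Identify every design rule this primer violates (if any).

Base counts: A=7, T=9, G=3, C=5 (length 24).
GC content: GC 8/24 = 33.3%, outside 44.5–56.0% ✗
GC clamp: 3' end TT has 0 G/C, need ≥1 ✗

Fails: GC content, GC clamp.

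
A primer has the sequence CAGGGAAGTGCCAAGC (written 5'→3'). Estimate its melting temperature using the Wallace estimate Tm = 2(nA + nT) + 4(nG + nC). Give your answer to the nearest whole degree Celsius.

52°C

Base counts: A=5, T=1, G=6, C=4 (length 16).
Tm = 2·(5+1) + 4·(6+4) = 2·6 + 4·10 = 12 + 40 = 52°C.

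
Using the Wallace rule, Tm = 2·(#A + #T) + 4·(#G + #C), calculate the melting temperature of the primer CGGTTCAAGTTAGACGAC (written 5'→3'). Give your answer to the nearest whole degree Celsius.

54°C

Base counts: A=5, T=4, G=5, C=4 (length 18).
Tm = 2·(5+4) + 4·(5+4) = 2·9 + 4·9 = 18 + 36 = 54°C.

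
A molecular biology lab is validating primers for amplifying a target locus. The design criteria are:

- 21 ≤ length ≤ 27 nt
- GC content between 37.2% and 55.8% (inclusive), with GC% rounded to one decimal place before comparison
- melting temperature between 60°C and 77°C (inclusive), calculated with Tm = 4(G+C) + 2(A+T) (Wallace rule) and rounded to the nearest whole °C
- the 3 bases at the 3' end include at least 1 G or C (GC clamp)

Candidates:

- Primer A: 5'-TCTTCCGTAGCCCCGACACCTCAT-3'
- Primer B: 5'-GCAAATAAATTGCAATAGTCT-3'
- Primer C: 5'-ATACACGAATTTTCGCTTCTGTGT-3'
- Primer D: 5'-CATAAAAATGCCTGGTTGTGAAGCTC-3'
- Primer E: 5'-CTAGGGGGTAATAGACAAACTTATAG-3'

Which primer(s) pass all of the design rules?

Primer A (24 nt, A=4 T=6 G=3 C=11): length 24 ✓; GC 14/24 = 58.3%, outside 37.2–55.8% ✗; Tm = 2·10 + 4·14 = 76°C ✓; 3' end CAT has 1 G/C ✓ — fails.
Primer B (21 nt, A=9 T=6 G=3 C=3): length 21 ✓; GC 6/21 = 28.6%, outside 37.2–55.8% ✗; Tm = 2·15 + 4·6 = 54°C, outside 60–77°C ✗; 3' end TCT has 1 G/C ✓ — fails.
Primer C (24 nt, A=5 T=10 G=4 C=5): length 24 ✓; GC 9/24 = 37.5% ✓; Tm = 2·15 + 4·9 = 66°C ✓; 3' end TGT has 1 G/C ✓ — passes.
Primer D (26 nt, A=8 T=7 G=6 C=5): length 26 ✓; GC 11/26 = 42.3% ✓; Tm = 2·15 + 4·11 = 74°C ✓; 3' end CTC has 2 G/C ✓ — passes.
Primer E (26 nt, A=10 T=6 G=7 C=3): length 26 ✓; GC 10/26 = 38.5% ✓; Tm = 2·16 + 4·10 = 72°C ✓; 3' end TAG has 1 G/C ✓ — passes.

Primer C, Primer D and Primer E.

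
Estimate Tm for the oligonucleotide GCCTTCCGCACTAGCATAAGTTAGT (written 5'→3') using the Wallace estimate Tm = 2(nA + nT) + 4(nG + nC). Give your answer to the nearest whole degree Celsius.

74°C

Base counts: A=6, T=7, G=5, C=7 (length 25).
Tm = 2·(6+7) + 4·(5+7) = 2·13 + 4·12 = 26 + 48 = 74°C.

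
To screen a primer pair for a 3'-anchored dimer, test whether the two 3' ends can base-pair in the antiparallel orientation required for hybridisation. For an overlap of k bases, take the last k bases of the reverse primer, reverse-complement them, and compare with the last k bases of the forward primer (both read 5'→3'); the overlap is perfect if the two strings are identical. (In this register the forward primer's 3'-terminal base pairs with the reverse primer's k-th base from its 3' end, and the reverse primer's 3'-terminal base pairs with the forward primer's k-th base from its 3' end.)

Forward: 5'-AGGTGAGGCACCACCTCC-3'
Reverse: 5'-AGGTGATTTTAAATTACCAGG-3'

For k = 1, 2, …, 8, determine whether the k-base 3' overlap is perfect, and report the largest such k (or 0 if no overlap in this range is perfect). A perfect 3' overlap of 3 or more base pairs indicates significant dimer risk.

Longest perfect overlap: 2 complementary base pairs; below the dimer-risk threshold (threshold 3).

Last 8 bases (5'→3') — forward …CCACCTCC, reverse …TTACCAGG.
Reverse complement of the reverse primer's last 8 bases: CCTGGTAA; its first k bases are the reverse complement of the reverse primer's last k bases, so a perfect k-base overlap needs the forward primer's last k bases to equal them.
Comparing (forward last k vs required): k=1: C vs C ✓; k=2: CC vs CC ✓; k=3: TCC vs CCT ✗; k=4: CTCC vs CCTG ✗; k=5: CCTCC vs CCTGG ✗; k=6: ACCTCC vs CCTGGT ✗; k=7: CACCTCC vs CCTGGTA ✗; k=8: CCACCTCC vs CCTGGTAA ✗.
Perfect overlaps at k = 1, 2; the largest is 2.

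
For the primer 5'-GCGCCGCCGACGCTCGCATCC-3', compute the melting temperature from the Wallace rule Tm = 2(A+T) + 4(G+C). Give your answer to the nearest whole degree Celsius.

76°C

Base counts: A=2, T=2, G=6, C=11 (length 21).
Tm = 2·(2+2) + 4·(6+11) = 2·4 + 4·17 = 8 + 68 = 76°C.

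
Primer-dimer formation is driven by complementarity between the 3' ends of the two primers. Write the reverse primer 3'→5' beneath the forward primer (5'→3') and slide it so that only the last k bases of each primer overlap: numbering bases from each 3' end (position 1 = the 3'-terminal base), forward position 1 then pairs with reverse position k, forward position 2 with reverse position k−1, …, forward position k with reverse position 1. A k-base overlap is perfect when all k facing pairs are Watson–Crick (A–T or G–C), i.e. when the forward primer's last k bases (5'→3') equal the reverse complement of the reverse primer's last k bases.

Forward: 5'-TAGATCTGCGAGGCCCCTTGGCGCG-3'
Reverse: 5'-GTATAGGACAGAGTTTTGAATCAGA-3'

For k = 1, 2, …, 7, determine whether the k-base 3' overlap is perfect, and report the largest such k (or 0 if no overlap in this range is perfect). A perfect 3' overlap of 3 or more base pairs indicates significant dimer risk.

Last 7 bases (5'→3') — forward …TGGCGCG, reverse …AATCAGA.
Reverse complement of the reverse primer's last 7 bases: TCTGATT; its first k bases are the reverse complement of the reverse primer's last k bases, so a perfect k-base overlap needs the forward primer's last k bases to equal them.
Comparing (forward last k vs required): k=1: G vs T ✗; k=2: CG vs TC ✗; k=3: GCG vs TCT ✗; k=4: CGCG vs TCTG ✗; k=5: GCGCG vs TCTGA ✗; k=6: GGCGCG vs TCTGAT ✗; k=7: TGGCGCG vs TCTGATT ✗.
No overlap length from 1 to 7 is perfect, so the longest perfect 3' overlap is 0.

Longest perfect overlap: 0 complementary base pairs; below the dimer-risk threshold (threshold 3).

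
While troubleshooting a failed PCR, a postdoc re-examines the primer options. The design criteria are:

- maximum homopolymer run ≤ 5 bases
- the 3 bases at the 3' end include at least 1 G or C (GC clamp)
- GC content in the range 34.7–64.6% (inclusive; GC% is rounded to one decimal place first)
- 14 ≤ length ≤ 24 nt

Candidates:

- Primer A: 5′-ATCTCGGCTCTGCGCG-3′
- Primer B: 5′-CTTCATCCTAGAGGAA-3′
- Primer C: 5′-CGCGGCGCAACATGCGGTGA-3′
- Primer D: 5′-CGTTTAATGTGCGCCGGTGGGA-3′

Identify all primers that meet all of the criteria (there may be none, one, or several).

Primer B and Primer D.

Primer A (16 nt, A=1 T=4 G=5 C=6): longest run = 2 ✓; 3' end GCG has 3 G/C ✓; GC 11/16 = 68.8%, outside 34.7–64.6% ✗; length 16 ✓ — fails.
Primer B (16 nt, A=5 T=4 G=3 C=4): longest run = 2 ✓; 3' end GAA has 1 G/C ✓; GC 7/16 = 43.8% ✓; length 16 ✓ — passes.
Primer C (20 nt, A=4 T=2 G=8 C=6): longest run = 2 ✓; 3' end TGA has 1 G/C ✓; GC 14/20 = 70.0%, outside 34.7–64.6% ✗; length 20 ✓ — fails.
Primer D (22 nt, A=3 T=6 G=9 C=4): longest run = 3 ✓; 3' end GGA has 2 G/C ✓; GC 13/22 = 59.1% ✓; length 22 ✓ — passes.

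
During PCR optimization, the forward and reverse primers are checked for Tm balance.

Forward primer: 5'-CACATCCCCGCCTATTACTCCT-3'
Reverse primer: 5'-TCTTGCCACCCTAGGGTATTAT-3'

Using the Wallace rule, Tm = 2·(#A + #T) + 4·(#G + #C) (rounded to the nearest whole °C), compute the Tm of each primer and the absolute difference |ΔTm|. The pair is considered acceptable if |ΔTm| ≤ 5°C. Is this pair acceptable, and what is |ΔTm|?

Forward: A=4 T=6 G=1 C=11 → Tm = 2·10 + 4·12 = 68°C.
Reverse: A=4 T=8 G=4 C=6 → Tm = 2·12 + 4·10 = 64°C.
|ΔTm| = |68 − 64| = 4°C, ≤ 5°C.

|ΔTm| = 4°C; the pair is acceptable.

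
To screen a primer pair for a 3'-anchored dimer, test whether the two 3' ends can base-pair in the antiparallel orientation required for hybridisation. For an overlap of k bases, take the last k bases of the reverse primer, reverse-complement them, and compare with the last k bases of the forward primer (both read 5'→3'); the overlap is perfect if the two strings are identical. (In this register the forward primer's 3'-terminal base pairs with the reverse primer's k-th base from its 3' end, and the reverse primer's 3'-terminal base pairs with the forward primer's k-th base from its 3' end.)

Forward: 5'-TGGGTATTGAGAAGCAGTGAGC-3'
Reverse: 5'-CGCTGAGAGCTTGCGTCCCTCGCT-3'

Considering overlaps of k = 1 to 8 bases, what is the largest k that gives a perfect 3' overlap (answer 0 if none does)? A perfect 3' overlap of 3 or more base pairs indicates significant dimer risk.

Last 8 bases (5'→3') — forward …CAGTGAGC, reverse …CCCTCGCT.
Reverse complement of the reverse primer's last 8 bases: AGCGAGGG; its first k bases are the reverse complement of the reverse primer's last k bases, so a perfect k-base overlap needs the forward primer's last k bases to equal them.
Comparing (forward last k vs required): k=1: C vs A ✗; k=2: GC vs AG ✗; k=3: AGC vs AGC ✓; k=4: GAGC vs AGCG ✗; k=5: TGAGC vs AGCGA ✗; k=6: GTGAGC vs AGCGAG ✗; k=7: AGTGAGC vs AGCGAGG ✗; k=8: CAGTGAGC vs AGCGAGGG ✗.
Only k = 3 is perfect, so the longest perfect 3' overlap is 3.

Longest perfect overlap: 3 complementary base pairs; significant dimer risk (threshold 3).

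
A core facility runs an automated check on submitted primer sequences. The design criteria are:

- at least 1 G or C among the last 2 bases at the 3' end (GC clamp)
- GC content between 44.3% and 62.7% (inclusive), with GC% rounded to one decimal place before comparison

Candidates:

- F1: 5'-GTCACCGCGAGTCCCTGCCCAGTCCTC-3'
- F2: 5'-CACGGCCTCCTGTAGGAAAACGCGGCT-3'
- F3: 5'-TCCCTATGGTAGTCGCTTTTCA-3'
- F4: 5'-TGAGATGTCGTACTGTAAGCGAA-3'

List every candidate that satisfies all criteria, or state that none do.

F3 only.

F1 (27 nt, A=3 T=5 G=6 C=13): 3' end TC has 1 G/C ✓; GC 19/27 = 70.4%, outside 44.3–62.7% ✗ — fails.
F2 (27 nt, A=6 T=4 G=8 C=9): 3' end CT has 1 G/C ✓; GC 17/27 = 63.0%, outside 44.3–62.7% ✗ — fails.
F3 (22 nt, A=3 T=9 G=4 C=6): 3' end CA has 1 G/C ✓; GC 10/22 = 45.5% ✓ — passes.
F4 (23 nt, A=7 T=6 G=7 C=3): 3' end AA has 0 G/C, need ≥1 ✗; GC 10/23 = 43.5%, outside 44.3–62.7% ✗ — fails.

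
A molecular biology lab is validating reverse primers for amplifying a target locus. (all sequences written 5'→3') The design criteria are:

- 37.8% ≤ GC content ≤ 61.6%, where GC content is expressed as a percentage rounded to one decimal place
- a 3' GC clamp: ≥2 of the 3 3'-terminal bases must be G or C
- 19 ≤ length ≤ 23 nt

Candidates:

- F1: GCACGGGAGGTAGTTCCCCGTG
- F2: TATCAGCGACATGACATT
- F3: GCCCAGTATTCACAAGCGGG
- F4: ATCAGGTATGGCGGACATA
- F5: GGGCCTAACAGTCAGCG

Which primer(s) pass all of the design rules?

F1 (22 nt, A=3 T=4 G=9 C=6): GC 15/22 = 68.2%, outside 37.8–61.6% ✗; 3' end GTG has 2 G/C ✓; length 22 ✓ — fails.
F2 (18 nt, A=6 T=5 G=3 C=4): GC 7/18 = 38.9% ✓; 3' end ATT has 0 G/C, need ≥2 ✗; length 18, outside 19–23 ✗ — fails.
F3 (20 nt, A=5 T=3 G=6 C=6): GC 12/20 = 60.0% ✓; 3' end GGG has 3 G/C ✓; length 20 ✓ — passes.
F4 (19 nt, A=6 T=4 G=6 C=3): GC 9/19 = 47.4% ✓; 3' end ATA has 0 G/C, need ≥2 ✗; length 19 ✓ — fails.
F5 (17 nt, A=4 T=2 G=6 C=5): GC 11/17 = 64.7%, outside 37.8–61.6% ✗; 3' end GCG has 3 G/C ✓; length 17, outside 19–23 ✗ — fails.

F3 only.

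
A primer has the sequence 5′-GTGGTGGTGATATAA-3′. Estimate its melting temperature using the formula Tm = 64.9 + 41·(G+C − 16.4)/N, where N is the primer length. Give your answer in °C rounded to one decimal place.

36.5°C

Base counts: A=4, T=5, G=6, C=0; G+C = 6, N = 15.
Tm = 64.9 + 41·(6 − 16.4)/15 = 64.9 + -426.40/15 = 36.5°C.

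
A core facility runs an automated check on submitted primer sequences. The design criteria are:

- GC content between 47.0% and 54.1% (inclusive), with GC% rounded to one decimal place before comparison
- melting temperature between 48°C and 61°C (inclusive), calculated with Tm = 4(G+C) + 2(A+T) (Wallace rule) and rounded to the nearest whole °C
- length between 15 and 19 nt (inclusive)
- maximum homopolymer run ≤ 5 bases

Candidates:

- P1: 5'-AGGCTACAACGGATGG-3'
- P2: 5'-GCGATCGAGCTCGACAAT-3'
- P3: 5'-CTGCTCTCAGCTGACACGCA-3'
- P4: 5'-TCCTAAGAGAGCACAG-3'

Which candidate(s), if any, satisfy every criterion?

P1 (16 nt, A=5 T=2 G=6 C=3): GC 9/16 = 56.3%, outside 47.0–54.1% ✗; Tm = 2·7 + 4·9 = 50°C ✓; length 16 ✓; longest run = 2 ✓ — fails.
P2 (18 nt, A=5 T=3 G=5 C=5): GC 10/18 = 55.6%, outside 47.0–54.1% ✗; Tm = 2·8 + 4·10 = 56°C ✓; length 18 ✓; longest run = 2 ✓ — fails.
P3 (20 nt, A=4 T=4 G=4 C=8): GC 12/20 = 60.0%, outside 47.0–54.1% ✗; Tm = 2·8 + 4·12 = 64°C, outside 48–61°C ✗; length 20, outside 15–19 ✗; longest run = 1 ✓ — fails.
P4 (16 nt, A=6 T=2 G=4 C=4): GC 8/16 = 50.0% ✓; Tm = 2·8 + 4·8 = 48°C ✓; length 16 ✓; longest run = 2 ✓ — passes.

P4 only.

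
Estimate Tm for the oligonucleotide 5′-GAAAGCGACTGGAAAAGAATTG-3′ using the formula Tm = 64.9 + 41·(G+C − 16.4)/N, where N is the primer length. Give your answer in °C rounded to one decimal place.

51.1°C

Base counts: A=10, T=3, G=7, C=2; G+C = 9, N = 22.
Tm = 64.9 + 41·(9 − 16.4)/22 = 64.9 + -303.40/22 = 51.1°C.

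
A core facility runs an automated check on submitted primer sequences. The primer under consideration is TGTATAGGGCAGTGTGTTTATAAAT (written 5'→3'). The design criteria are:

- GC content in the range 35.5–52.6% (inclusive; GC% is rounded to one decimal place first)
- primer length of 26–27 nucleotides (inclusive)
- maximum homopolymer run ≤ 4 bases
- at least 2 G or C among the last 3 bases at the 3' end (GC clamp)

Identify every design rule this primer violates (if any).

Base counts: A=7, T=10, G=7, C=1 (length 25).
GC content: GC 8/25 = 32.0%, outside 35.5–52.6% ✗
length: length 25, outside 26–27 ✗
homopolymer run: longest run = 3 ✓
GC clamp: 3' end AAT has 0 G/C, need ≥2 ✗

Fails: GC content, length, GC clamp.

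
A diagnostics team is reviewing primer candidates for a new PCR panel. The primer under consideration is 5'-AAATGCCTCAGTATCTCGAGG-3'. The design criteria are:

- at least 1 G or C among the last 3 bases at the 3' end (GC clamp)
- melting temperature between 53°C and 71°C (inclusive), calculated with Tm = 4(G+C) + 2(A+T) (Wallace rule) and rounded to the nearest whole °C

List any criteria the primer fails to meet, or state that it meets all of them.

Base counts: A=6, T=5, G=5, C=5 (length 21).
GC clamp: 3' end AGG has 2 G/C ✓
Tm: Tm = 2·11 + 4·10 = 62°C ✓

Meets all criteria.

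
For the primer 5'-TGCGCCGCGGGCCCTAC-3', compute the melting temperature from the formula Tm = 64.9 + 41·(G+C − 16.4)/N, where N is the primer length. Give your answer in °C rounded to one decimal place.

59.1°C

Base counts: A=1, T=2, G=6, C=8; G+C = 14, N = 17.
Tm = 64.9 + 41·(14 − 16.4)/17 = 64.9 + -98.40/17 = 59.1°C.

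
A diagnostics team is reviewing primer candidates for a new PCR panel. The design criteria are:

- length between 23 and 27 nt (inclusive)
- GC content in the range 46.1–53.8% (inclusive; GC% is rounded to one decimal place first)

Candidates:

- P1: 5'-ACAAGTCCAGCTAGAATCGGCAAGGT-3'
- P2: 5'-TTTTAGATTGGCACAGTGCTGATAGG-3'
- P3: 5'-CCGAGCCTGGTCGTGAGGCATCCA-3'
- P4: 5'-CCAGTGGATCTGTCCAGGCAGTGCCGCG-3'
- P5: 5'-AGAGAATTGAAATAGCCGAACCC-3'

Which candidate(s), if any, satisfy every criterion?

P1 only.

P1 (26 nt, A=9 T=4 G=7 C=6): length 26 ✓; GC 13/26 = 50.0% ✓ — passes.
P2 (26 nt, A=6 T=9 G=8 C=3): length 26 ✓; GC 11/26 = 42.3%, outside 46.1–53.8% ✗ — fails.
P3 (24 nt, A=4 T=4 G=8 C=8): length 24 ✓; GC 16/24 = 66.7%, outside 46.1–53.8% ✗ — fails.
P4 (28 nt, A=4 T=5 G=10 C=9): length 28, outside 23–27 ✗; GC 19/28 = 67.9%, outside 46.1–53.8% ✗ — fails.
P5 (23 nt, A=10 T=3 G=5 C=5): length 23 ✓; GC 10/23 = 43.5%, outside 46.1–53.8% ✗ — fails.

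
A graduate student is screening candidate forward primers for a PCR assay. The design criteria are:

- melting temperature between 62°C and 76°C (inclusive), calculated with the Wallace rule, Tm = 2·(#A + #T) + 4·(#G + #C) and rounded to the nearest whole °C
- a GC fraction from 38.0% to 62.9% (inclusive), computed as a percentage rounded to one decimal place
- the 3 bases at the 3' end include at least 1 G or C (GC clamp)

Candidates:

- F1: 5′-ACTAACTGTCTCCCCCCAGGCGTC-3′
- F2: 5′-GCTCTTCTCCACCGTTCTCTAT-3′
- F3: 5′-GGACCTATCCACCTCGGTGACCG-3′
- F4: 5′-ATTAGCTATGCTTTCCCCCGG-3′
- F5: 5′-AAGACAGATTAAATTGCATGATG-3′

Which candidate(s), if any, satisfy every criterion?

F4 only.

F1 (24 nt, A=4 T=5 G=4 C=11): Tm = 2·9 + 4·15 = 78°C, outside 62–76°C ✗; GC 15/24 = 62.5% ✓; 3' end GTC has 2 G/C ✓ — fails.
F2 (22 nt, A=2 T=9 G=2 C=9): Tm = 2·11 + 4·11 = 66°C ✓; GC 11/22 = 50.0% ✓; 3' end TAT has 0 G/C, need ≥1 ✗ — fails.
F3 (23 nt, A=4 T=4 G=6 C=9): Tm = 2·8 + 4·15 = 76°C ✓; GC 15/23 = 65.2%, outside 38.0–62.9% ✗; 3' end CCG has 3 G/C ✓ — fails.
F4 (21 nt, A=3 T=7 G=4 C=7): Tm = 2·10 + 4·11 = 64°C ✓; GC 11/21 = 52.4% ✓; 3' end CGG has 3 G/C ✓ — passes.
F5 (23 nt, A=10 T=6 G=5 C=2): Tm = 2·16 + 4·7 = 60°C, outside 62–76°C ✗; GC 7/23 = 30.4%, outside 38.0–62.9% ✗; 3' end ATG has 1 G/C ✓ — fails.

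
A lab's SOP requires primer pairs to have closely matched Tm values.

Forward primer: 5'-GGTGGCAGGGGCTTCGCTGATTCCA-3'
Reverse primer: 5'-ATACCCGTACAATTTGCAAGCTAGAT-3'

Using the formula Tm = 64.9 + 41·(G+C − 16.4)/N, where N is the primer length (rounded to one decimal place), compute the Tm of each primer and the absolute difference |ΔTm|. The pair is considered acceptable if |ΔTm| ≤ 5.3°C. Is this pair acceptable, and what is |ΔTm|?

|ΔTm| = 9.4°C; the pair is not acceptable.

Forward: G+C = 16, N = 25 → Tm = 64.9 + 41·(16 − 16.4)/25 = 64.2°C.
Reverse: G+C = 10, N = 26 → Tm = 64.9 + 41·(10 − 16.4)/26 = 54.8°C.
|ΔTm| = |64.2 − 54.8| = 9.4°C, > 5.3°C.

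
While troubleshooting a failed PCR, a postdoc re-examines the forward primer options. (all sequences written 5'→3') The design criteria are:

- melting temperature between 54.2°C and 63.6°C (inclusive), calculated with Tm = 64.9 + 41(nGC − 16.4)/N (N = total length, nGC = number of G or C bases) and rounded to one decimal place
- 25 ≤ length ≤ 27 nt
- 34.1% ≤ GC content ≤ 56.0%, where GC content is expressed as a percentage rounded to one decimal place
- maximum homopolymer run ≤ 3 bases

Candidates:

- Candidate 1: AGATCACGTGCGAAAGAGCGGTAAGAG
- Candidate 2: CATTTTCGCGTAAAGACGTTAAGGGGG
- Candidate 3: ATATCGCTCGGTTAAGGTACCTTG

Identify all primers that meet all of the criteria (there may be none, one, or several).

Candidate 1 (27 nt, A=10 T=3 G=10 C=4): Tm = 64.9 + 41·(14 − 16.4)/27 = 61.3°C ✓; length 27 ✓; GC 14/27 = 51.9% ✓; longest run = 3 ✓ — passes.
Candidate 2 (27 nt, A=7 T=7 G=9 C=4): Tm = 64.9 + 41·(13 − 16.4)/27 = 59.7°C ✓; length 27 ✓; GC 13/27 = 48.1% ✓; longest run = 5, exceeds 3 ✗ — fails.
Candidate 3 (24 nt, A=5 T=8 G=6 C=5): Tm = 64.9 + 41·(11 − 16.4)/24 = 55.7°C ✓; length 24, outside 25–27 ✗; GC 11/24 = 45.8% ✓; longest run = 2 ✓ — fails.

Candidate 1 only.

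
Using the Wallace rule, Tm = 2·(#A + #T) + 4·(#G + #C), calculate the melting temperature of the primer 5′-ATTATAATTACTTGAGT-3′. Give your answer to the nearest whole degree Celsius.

40°C

Base counts: A=6, T=8, G=2, C=1 (length 17).
Tm = 2·(6+8) + 4·(2+1) = 2·14 + 4·3 = 28 + 12 = 40°C.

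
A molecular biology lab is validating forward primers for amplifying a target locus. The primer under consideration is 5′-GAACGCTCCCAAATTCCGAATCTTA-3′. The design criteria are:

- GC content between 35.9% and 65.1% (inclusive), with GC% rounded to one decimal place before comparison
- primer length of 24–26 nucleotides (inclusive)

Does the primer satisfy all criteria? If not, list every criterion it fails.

Meets all criteria.

Base counts: A=8, T=6, G=3, C=8 (length 25).
GC content: GC 11/25 = 44.0% ✓
length: length 25 ✓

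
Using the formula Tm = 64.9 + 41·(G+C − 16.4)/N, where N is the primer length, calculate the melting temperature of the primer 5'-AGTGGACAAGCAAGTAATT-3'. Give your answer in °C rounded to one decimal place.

44.6°C

Base counts: A=8, T=4, G=5, C=2; G+C = 7, N = 19.
Tm = 64.9 + 41·(7 − 16.4)/19 = 64.9 + -385.40/19 = 44.6°C.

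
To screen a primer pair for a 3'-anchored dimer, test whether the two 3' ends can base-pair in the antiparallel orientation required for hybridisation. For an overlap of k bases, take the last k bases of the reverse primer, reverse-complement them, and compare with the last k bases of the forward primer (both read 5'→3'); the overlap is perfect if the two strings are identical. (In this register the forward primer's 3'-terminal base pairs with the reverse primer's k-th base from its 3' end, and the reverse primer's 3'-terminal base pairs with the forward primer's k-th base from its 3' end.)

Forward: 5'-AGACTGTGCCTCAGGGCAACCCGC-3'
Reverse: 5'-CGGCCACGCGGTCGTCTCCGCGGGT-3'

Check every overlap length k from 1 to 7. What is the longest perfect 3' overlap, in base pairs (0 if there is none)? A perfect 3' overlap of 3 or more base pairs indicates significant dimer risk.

Last 7 bases (5'→3') — forward …AACCCGC, reverse …CGCGGGT.
Reverse complement of the reverse primer's last 7 bases: ACCCGCG; its first k bases are the reverse complement of the reverse primer's last k bases, so a perfect k-base overlap needs the forward primer's last k bases to equal them.
Comparing (forward last k vs required): k=1: C vs A ✗; k=2: GC vs AC ✗; k=3: CGC vs ACC ✗; k=4: CCGC vs ACCC ✗; k=5: CCCGC vs ACCCG ✗; k=6: ACCCGC vs ACCCGC ✓; k=7: AACCCGC vs ACCCGCG ✗.
Only k = 6 is perfect, so the longest perfect 3' overlap is 6.

Longest perfect overlap: 6 complementary base pairs; significant dimer risk (threshold 3).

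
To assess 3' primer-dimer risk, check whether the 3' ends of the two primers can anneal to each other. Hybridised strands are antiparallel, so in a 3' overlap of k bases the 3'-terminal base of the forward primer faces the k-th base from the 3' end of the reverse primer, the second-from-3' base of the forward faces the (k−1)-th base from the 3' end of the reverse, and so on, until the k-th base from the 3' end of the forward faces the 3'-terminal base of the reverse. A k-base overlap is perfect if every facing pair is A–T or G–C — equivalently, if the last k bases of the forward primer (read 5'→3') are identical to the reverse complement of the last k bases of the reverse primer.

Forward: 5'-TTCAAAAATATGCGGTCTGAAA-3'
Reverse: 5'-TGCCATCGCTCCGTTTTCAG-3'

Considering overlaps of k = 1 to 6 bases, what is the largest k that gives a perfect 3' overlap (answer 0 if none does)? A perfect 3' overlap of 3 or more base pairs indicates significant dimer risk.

Longest perfect overlap: 6 complementary base pairs; significant dimer risk (threshold 3).

Last 6 bases (5'→3') — forward …CTGAAA, reverse …TTTCAG.
Reverse complement of the reverse primer's last 6 bases: CTGAAA; its first k bases are the reverse complement of the reverse primer's last k bases, so a perfect k-base overlap needs the forward primer's last k bases to equal them.
Comparing (forward last k vs required): k=1: A vs C ✗; k=2: AA vs CT ✗; k=3: AAA vs CTG ✗; k=4: GAAA vs CTGA ✗; k=5: TGAAA vs CTGAA ✗; k=6: CTGAAA vs CTGAAA ✓.
Only k = 6 is perfect, so the longest perfect 3' overlap is 6.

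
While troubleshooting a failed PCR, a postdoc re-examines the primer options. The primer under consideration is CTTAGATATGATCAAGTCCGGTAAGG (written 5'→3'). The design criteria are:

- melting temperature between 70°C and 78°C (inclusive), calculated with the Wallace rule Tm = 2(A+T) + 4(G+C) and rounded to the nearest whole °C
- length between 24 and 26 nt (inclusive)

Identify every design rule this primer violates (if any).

Base counts: A=8, T=7, G=7, C=4 (length 26).
Tm: Tm = 2·15 + 4·11 = 74°C ✓
length: length 26 ✓

Meets all criteria.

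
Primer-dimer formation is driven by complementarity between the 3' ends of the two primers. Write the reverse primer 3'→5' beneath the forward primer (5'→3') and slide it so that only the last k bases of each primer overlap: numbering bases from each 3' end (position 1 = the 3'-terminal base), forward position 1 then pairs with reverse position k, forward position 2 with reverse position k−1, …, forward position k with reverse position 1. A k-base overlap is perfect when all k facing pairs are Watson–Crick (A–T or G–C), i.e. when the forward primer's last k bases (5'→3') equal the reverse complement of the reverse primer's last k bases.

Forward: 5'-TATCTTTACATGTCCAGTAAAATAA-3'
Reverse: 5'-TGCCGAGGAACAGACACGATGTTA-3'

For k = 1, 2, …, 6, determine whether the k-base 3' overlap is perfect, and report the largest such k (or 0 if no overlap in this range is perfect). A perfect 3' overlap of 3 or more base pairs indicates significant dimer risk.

Last 6 bases (5'→3') — forward …AAATAA, reverse …ATGTTA.
Reverse complement of the reverse primer's last 6 bases: TAACAT; its first k bases are the reverse complement of the reverse primer's last k bases, so a perfect k-base overlap needs the forward primer's last k bases to equal them.
Comparing (forward last k vs required): k=1: A vs T ✗; k=2: AA vs TA ✗; k=3: TAA vs TAA ✓; k=4: ATAA vs TAAC ✗; k=5: AATAA vs TAACA ✗; k=6: AAATAA vs TAACAT ✗.
Only k = 3 is perfect, so the longest perfect 3' overlap is 3.

Longest perfect overlap: 3 complementary base pairs; significant dimer risk (threshold 3).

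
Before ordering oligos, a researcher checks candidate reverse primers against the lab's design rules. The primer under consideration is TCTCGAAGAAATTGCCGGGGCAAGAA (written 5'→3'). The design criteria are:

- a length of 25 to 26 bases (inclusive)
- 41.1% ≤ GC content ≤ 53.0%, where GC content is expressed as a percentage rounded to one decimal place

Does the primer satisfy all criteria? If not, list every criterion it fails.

Base counts: A=9, T=4, G=8, C=5 (length 26).
length: length 26 ✓
GC content: GC 13/26 = 50.0% ✓

Meets all criteria.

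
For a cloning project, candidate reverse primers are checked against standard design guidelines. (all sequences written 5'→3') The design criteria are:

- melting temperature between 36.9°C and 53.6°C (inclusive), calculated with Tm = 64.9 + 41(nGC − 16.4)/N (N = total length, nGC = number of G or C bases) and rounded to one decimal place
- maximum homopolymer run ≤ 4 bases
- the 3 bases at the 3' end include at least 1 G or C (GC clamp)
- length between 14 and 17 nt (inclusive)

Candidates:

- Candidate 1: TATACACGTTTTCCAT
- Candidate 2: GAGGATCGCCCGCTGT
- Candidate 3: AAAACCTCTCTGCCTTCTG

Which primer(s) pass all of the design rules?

Candidate 2 only.

Candidate 1 (16 nt, A=4 T=7 G=1 C=4): Tm = 64.9 + 41·(5 − 16.4)/16 = 35.7°C, outside 36.9–53.6°C ✗; longest run = 4 ✓; 3' end CAT has 1 G/C ✓; length 16 ✓ — fails.
Candidate 2 (16 nt, A=2 T=3 G=6 C=5): Tm = 64.9 + 41·(11 − 16.4)/16 = 51.1°C ✓; longest run = 3 ✓; 3' end TGT has 1 G/C ✓; length 16 ✓ — passes.
Candidate 3 (19 nt, A=4 T=6 G=2 C=7): Tm = 64.9 + 41·(9 − 16.4)/19 = 48.9°C ✓; longest run = 4 ✓; 3' end CTG has 2 G/C ✓; length 19, outside 14–17 ✗ — fails.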